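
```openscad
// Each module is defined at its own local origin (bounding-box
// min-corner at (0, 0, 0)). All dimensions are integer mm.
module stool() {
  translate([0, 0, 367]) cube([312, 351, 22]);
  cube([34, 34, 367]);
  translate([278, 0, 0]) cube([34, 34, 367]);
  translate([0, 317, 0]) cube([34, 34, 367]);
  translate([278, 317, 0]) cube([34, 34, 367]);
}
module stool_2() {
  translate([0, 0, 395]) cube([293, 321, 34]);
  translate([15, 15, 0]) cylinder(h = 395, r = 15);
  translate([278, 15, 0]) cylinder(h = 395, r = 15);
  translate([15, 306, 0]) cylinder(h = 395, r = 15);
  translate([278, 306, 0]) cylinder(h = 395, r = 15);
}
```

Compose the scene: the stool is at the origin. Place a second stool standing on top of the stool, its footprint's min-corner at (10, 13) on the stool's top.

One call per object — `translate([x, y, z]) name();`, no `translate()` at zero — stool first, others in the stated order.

stool();
translate([10, 13, 389]) stool_2();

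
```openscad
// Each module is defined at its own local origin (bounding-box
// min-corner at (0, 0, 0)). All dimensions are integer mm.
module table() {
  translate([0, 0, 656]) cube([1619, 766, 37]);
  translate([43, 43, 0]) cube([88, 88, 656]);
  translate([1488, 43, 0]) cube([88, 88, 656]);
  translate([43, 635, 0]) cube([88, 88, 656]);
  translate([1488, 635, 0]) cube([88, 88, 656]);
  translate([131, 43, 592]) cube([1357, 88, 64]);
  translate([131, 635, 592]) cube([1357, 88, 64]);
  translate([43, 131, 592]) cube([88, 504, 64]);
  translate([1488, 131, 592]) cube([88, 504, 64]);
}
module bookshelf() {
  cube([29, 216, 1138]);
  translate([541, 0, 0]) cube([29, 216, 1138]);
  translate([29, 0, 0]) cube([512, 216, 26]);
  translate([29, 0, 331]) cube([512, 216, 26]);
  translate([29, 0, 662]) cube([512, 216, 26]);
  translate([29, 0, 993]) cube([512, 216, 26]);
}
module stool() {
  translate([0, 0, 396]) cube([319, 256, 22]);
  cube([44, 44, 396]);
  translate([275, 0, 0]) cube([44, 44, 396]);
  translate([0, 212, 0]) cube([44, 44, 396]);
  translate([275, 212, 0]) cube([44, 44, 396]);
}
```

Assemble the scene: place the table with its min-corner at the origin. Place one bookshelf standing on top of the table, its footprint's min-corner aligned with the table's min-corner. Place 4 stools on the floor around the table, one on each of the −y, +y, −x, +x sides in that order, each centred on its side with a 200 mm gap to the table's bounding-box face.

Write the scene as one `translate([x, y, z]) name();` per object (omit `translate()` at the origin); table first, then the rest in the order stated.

table();
translate([0, 0, 693]) bookshelf();
translate([650, -456, 0]) stool();
translate([650, 966, 0]) stool();
translate([-519, 255, 0]) stool();
translate([1819, 255, 0]) stool();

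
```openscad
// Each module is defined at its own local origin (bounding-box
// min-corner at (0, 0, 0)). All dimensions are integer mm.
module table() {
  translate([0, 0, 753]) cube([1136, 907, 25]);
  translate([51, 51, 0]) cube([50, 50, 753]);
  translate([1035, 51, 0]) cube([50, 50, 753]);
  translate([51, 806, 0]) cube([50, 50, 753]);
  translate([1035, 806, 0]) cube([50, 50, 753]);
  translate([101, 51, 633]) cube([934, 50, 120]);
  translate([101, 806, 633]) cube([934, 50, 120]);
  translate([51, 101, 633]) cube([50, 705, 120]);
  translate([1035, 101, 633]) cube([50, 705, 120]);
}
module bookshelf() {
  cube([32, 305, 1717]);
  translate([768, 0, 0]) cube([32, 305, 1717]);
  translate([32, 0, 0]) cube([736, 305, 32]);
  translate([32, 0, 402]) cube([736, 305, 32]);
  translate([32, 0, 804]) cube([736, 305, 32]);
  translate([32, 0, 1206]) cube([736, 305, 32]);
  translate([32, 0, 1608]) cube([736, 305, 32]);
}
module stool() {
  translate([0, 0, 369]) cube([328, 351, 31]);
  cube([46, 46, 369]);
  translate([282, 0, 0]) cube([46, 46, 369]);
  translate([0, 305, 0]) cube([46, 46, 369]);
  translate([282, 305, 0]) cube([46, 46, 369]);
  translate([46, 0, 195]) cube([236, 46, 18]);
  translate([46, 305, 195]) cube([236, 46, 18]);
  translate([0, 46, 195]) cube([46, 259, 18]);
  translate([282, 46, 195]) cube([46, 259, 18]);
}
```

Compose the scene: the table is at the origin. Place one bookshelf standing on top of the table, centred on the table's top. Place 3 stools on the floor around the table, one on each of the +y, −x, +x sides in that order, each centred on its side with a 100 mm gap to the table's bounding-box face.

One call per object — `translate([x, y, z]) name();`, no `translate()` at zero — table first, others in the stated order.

table();
translate([168, 301, 778]) bookshelf();
translate([404, 1007, 0]) stool();
translate([-428, 278, 0]) stool();
translate([1236, 278, 0]) stool();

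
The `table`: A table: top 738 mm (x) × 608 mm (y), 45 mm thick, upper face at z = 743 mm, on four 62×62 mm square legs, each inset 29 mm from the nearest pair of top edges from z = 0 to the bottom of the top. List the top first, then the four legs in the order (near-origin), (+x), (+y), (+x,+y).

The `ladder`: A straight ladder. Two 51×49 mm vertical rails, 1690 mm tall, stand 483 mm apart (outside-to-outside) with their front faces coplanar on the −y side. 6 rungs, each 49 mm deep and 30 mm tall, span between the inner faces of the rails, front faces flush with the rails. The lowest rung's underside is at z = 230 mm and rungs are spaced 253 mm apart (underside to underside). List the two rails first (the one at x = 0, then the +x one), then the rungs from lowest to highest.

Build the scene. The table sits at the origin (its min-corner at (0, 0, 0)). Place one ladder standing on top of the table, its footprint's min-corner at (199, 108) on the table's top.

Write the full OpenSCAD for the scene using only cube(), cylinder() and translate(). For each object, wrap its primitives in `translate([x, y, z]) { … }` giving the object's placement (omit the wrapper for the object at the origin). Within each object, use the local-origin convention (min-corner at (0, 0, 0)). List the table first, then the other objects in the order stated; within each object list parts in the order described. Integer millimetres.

translate([0, 0, 698]) cube([738, 608, 45]);
translate([29, 29, 0]) cube([62, 62, 698]);
translate([647, 29, 0]) cube([62, 62, 698]);
translate([29, 517, 0]) cube([62, 62, 698]);
translate([647, 517, 0]) cube([62, 62, 698]);
translate([199, 108, 743]) {
  cube([51, 49, 1690]);
  translate([432, 0, 0]) cube([51, 49, 1690]);
  translate([51, 0, 230]) cube([381, 49, 30]);
  translate([51, 0, 483]) cube([381, 49, 30]);
  translate([51, 0, 736]) cube([381, 49, 30]);
  translate([51, 0, 989]) cube([381, 49, 30]);
  translate([51, 0, 1242]) cube([381, 49, 30]);
  translate([51, 0, 1495]) cube([381, 49, 30]);
}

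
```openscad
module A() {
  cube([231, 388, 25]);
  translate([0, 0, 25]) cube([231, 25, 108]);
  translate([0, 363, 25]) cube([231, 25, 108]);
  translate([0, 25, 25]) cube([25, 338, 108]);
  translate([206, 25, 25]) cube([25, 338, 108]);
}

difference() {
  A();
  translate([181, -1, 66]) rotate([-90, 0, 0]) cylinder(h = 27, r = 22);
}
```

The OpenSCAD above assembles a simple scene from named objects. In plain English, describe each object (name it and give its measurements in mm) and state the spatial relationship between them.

A is an open-topped rectangular box: outside dimensions 231×388×133 mm, with a uniform wall and base thickness of 25 mm. The base is a full 231×388 slab on the floor; four walls sit on top of the base. The front and back walls (the −y and +y sides) span the full width; the two side walls fit between them.

The open box has a circular hole of radius 22 mm through its front wall, centred at (x = 181, z = 66).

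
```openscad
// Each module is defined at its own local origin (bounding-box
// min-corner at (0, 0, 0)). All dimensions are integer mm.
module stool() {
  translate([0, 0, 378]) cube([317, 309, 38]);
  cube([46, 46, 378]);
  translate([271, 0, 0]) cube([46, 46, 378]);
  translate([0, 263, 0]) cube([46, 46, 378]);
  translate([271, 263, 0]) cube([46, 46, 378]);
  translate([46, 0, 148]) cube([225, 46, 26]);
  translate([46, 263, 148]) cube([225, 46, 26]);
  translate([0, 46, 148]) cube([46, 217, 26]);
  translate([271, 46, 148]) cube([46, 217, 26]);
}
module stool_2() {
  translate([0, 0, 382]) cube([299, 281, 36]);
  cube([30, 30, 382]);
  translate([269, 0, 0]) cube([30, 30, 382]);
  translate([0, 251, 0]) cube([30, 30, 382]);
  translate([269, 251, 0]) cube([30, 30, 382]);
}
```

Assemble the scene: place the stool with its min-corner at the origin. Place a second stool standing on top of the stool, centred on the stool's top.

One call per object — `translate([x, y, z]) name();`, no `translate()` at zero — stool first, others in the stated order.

stool();
translate([9, 14, 416]) stool_2();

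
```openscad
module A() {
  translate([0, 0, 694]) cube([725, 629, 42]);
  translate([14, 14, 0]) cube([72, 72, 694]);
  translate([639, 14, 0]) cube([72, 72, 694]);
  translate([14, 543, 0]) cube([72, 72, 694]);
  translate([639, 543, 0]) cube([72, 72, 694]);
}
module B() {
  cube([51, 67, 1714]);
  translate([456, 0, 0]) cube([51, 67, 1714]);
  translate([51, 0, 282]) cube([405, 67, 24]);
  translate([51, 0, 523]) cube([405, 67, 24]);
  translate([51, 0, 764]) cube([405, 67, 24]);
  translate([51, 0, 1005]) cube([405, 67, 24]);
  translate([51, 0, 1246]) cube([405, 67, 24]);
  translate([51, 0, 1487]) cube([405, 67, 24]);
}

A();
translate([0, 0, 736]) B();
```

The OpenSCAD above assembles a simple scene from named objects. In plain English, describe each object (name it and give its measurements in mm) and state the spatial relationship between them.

A is a table with a 725×629 mm rectangular top, 42 mm thick, top surface at z = 736 mm, supported by four 72×72 mm square legs, each inset 14 mm from the nearest pair of top edges, running from the floor.

B is a straight ladder. Two 51×67 mm vertical rails, 1714 mm tall, stand 507 mm apart (outside-to-outside) with their front faces coplanar on the −y side. 6 rungs, each 67 mm deep and 24 mm tall, span between the inner faces of the rails, front faces flush with the rails. The lowest rung's underside is at z = 282 mm and rungs are spaced 241 mm apart (underside to underside).

The ladder is on top of the table.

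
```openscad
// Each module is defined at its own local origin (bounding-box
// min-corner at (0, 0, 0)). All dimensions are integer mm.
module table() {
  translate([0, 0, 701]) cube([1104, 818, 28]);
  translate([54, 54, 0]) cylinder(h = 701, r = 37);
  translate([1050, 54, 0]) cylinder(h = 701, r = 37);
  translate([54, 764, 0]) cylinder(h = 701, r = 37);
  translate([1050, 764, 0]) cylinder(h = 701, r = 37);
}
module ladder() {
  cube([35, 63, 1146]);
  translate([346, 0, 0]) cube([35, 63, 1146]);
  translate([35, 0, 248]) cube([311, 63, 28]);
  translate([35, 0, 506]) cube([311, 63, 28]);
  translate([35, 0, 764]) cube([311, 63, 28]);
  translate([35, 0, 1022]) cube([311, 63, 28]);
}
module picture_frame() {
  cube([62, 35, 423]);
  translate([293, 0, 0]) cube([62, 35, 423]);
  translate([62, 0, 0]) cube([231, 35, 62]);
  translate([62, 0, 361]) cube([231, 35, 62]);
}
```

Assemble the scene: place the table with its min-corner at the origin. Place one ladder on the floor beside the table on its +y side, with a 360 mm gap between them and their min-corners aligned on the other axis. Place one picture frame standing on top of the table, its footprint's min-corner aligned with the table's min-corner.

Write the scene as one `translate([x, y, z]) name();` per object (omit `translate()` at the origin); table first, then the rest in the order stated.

table();
translate([0, 1178, 0]) ladder();
translate([0, 0, 729]) picture_frame();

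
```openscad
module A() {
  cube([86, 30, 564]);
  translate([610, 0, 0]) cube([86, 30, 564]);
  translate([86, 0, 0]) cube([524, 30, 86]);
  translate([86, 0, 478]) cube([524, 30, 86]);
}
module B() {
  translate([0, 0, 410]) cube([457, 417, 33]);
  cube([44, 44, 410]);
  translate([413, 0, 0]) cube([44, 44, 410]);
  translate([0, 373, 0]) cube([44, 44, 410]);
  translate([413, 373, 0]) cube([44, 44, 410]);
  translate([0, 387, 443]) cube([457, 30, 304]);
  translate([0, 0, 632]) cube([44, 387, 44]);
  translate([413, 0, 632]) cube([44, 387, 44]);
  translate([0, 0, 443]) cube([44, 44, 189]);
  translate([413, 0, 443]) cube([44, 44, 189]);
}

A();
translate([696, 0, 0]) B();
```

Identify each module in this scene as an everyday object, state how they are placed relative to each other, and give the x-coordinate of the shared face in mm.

The picture frame's +x face and the chair's −x face are both at x = 696 mm.

A is a picture frame. B is a chair. The chair is against the picture frame's +x side, with their −y faces flush. The x-coordinate of the shared face is 696 mm.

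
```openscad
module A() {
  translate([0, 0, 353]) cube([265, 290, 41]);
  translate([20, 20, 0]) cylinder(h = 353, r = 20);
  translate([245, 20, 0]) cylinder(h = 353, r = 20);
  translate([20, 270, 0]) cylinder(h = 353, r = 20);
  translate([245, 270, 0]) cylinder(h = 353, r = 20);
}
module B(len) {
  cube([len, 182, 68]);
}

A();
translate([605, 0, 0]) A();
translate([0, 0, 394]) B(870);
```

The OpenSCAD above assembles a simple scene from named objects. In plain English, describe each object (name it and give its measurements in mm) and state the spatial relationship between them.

A is a four-legged stool. The seat is a 265×290×41 mm slab whose top surface is at z = 394 mm; four round legs, each 40 mm in diameter, run from the floor (z = 0) to the underside of the seat, each leg's axis is inset half a diameter from the nearest pair of seat edges (so the leg's bounding box is flush with the corner).

B is a rectangular beam 870 mm long (x), 182 mm deep (y), 68 mm thick (z).

The beam spans the tops of two stools placed 340 mm apart, resting at z = 394 mm.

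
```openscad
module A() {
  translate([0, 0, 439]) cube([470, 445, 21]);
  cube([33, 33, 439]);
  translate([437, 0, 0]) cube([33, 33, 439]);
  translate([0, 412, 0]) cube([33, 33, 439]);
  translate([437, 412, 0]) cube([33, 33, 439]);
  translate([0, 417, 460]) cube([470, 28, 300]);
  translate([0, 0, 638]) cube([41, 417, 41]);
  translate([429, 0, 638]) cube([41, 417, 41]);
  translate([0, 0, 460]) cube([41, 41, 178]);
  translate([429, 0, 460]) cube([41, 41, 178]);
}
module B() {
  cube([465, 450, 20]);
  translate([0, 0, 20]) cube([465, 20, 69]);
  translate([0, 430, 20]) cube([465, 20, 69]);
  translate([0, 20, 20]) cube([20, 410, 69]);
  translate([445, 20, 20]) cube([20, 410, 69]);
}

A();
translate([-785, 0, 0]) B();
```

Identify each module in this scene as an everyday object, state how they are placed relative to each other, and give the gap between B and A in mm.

A is a chair. B is an open box. The open box is on the floor beside the chair on its −x side. The gap between the open box and the chair is 320 mm.

The open box's nearest face is 320 mm from the chair's −x face.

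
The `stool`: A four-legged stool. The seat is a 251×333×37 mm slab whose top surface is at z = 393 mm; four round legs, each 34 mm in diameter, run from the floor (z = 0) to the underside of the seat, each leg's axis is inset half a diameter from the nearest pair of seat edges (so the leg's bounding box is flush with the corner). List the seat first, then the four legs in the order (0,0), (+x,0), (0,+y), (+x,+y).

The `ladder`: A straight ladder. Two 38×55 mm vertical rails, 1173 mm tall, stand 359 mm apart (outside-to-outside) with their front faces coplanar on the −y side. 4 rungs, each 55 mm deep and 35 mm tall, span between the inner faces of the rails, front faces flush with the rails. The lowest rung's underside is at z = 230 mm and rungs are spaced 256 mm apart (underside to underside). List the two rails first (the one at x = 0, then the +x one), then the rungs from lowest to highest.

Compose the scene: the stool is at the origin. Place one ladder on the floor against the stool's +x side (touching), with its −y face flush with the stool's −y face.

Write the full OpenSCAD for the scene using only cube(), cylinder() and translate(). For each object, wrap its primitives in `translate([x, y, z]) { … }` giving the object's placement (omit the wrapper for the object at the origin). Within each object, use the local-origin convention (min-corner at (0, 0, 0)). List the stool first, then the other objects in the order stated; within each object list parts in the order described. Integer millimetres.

translate([0, 0, 356]) cube([251, 333, 37]);
translate([17, 17, 0]) cylinder(h = 356, r = 17);
translate([234, 17, 0]) cylinder(h = 356, r = 17);
translate([17, 316, 0]) cylinder(h = 356, r = 17);
translate([234, 316, 0]) cylinder(h = 356, r = 17);
translate([251, 0, 0]) {
  cube([38, 55, 1173]);
  translate([321, 0, 0]) cube([38, 55, 1173]);
  translate([38, 0, 230]) cube([283, 55, 35]);
  translate([38, 0, 486]) cube([283, 55, 35]);
  translate([38, 0, 742]) cube([283, 55, 35]);
  translate([38, 0, 998]) cube([283, 55, 35]);
}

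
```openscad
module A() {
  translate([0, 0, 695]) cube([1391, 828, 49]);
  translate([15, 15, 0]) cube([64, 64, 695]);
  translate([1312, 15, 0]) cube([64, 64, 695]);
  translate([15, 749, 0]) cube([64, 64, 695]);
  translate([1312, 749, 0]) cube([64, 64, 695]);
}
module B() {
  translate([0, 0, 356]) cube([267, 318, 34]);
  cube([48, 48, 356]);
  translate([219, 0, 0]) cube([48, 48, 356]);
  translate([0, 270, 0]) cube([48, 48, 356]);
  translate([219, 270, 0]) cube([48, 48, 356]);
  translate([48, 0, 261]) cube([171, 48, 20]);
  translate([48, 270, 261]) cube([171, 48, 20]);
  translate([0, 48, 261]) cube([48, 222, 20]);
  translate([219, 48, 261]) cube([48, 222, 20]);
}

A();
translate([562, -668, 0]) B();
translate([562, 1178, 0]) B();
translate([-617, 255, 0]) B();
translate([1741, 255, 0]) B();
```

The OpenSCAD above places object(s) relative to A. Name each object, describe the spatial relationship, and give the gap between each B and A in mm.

Each stool's nearest face is 350 mm from the table's bounding box.

A is a table. B is a stool. Four stools sit around the table at the −y, +y, −x, +x sides. The gap between each stool and the table is 350 mm.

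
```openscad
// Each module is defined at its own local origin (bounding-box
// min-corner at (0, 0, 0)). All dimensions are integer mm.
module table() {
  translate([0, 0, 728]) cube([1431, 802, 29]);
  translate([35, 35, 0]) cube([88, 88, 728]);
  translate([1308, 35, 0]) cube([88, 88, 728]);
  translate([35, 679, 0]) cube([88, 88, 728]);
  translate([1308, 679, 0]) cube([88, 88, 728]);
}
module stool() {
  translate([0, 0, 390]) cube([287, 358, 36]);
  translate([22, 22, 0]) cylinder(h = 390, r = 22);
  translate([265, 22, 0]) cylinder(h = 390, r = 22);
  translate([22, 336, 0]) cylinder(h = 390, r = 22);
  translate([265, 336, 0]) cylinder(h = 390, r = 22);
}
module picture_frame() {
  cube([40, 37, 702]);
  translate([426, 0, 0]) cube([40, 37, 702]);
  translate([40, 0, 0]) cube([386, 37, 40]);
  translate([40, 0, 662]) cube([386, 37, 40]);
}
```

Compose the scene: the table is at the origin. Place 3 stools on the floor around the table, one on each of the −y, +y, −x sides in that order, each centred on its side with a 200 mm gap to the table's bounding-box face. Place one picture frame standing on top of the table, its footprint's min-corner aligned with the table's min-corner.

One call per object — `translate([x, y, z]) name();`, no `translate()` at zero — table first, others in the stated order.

table();
translate([572, -558, 0]) stool();
translate([572, 1002, 0]) stool();
translate([-487, 222, 0]) stool();
translate([0, 0, 757]) picture_frame();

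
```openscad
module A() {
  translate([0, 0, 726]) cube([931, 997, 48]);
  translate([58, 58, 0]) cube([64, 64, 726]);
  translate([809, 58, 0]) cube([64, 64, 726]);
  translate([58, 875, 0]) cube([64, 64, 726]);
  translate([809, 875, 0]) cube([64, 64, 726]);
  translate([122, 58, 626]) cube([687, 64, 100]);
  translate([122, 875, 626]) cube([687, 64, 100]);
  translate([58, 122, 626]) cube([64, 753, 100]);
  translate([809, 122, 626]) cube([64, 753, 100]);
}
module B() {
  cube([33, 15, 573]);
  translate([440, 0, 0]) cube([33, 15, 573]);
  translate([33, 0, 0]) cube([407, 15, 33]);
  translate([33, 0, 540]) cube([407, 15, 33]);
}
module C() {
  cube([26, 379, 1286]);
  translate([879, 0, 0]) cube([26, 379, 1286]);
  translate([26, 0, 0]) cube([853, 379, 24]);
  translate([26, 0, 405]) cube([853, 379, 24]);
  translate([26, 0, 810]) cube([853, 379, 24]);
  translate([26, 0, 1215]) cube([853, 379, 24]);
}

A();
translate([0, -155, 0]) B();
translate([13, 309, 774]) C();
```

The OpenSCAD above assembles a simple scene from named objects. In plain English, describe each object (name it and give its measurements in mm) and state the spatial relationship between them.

A is a table: top 931 mm (x) × 997 mm (y), 48 mm thick, upper face at z = 774 mm, on four 64×64 mm square legs, each inset 58 mm from the nearest pair of top edges, running from z = 0 to the bottom of the top. Four apron rails, 64 mm thick and 100 mm tall, run between adjacent legs with their top edges flush with the underside of the top and their outer faces flush with the legs' outer faces.

B is a rectangular picture frame lying in the x–z plane (depth along y). The opening is 407 mm wide (x) by 507 mm tall (z), surrounded by a border 33 mm wide on all four sides. The frame is 15 mm deep and is made of two full-height vertical stiles with two horizontal rails fitted between them.

C is a bookshelf 905 mm wide overall, 379 mm deep and 1286 mm tall. The two sides are 26 mm thick vertical panels. 4 horizontal shelves of 24 mm thickness span between the inner faces of the sides; the lowest shelf sits on the floor and shelves are stacked with a clear vertical gap of 381 mm between each pair.

The picture frame is on the floor beside the table on its −y side. The bookshelf is on top of the table, centred.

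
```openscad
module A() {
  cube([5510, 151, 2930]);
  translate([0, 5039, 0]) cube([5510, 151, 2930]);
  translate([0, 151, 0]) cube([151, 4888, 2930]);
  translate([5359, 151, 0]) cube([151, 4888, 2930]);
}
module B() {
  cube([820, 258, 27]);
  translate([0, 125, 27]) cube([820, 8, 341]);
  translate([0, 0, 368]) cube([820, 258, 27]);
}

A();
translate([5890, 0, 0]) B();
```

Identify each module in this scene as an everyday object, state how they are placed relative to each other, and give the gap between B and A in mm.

A is a house frame. B is an I-beam. The I-beam is on the floor beside the house frame on its +x side. The gap between the I-beam and the house frame is 380 mm.

The I-beam's nearest face is 380 mm from the house frame's +x face.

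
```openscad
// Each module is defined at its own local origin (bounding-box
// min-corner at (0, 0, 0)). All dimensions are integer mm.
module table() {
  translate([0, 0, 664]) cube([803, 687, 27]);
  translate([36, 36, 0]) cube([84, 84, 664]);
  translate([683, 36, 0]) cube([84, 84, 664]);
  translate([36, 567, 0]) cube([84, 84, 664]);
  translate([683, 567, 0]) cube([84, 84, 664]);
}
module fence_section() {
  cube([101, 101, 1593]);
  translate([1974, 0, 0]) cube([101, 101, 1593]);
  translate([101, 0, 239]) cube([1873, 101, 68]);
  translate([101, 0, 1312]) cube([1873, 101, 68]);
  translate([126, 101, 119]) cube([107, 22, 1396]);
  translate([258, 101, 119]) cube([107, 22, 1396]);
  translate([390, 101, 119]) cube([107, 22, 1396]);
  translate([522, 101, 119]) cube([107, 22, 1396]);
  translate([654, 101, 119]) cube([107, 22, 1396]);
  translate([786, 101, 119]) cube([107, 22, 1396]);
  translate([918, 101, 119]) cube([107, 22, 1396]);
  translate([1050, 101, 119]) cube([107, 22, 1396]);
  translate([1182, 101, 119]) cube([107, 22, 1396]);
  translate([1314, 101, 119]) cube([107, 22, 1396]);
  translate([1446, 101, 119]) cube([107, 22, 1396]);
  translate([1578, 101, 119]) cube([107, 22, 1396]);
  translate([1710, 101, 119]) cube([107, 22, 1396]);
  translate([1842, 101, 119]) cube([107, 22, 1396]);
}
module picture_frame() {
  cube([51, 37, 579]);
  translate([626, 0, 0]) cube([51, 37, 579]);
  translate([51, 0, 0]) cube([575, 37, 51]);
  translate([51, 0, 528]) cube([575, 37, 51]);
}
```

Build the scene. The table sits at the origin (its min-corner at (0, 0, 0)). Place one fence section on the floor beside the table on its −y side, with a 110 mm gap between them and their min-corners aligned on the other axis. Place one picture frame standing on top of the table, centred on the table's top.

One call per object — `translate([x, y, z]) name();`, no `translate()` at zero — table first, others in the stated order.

table();
translate([0, -233, 0]) fence_section();
translate([63, 325, 691]) picture_frame();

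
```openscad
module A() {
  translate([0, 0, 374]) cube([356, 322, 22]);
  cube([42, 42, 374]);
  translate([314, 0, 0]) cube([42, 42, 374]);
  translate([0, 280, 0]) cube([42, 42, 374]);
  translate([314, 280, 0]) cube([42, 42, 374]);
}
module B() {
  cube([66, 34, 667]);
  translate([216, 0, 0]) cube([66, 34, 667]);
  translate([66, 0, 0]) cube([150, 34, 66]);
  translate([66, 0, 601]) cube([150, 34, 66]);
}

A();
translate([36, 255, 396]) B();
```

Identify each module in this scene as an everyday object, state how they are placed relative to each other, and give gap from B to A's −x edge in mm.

The picture frame's min-x is at 36; the stool's min-x is 0; gap = 36 mm.

A is a stool. B is a picture frame. The picture frame is on top of the stool. The gap from the picture frame to the stool's −x edge is 36 mm.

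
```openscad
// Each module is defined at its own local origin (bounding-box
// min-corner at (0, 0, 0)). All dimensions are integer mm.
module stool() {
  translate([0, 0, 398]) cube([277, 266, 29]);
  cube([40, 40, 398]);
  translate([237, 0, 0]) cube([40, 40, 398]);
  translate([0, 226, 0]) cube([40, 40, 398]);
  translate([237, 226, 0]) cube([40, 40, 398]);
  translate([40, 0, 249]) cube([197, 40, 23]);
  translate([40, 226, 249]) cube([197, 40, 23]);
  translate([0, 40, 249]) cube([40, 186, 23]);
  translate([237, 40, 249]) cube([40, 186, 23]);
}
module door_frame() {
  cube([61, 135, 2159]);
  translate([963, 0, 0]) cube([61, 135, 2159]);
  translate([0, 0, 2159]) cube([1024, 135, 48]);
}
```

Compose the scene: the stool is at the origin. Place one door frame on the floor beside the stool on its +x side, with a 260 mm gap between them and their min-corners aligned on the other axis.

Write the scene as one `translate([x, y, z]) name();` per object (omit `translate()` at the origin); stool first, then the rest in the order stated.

stool();
translate([537, 0, 0]) door_frame();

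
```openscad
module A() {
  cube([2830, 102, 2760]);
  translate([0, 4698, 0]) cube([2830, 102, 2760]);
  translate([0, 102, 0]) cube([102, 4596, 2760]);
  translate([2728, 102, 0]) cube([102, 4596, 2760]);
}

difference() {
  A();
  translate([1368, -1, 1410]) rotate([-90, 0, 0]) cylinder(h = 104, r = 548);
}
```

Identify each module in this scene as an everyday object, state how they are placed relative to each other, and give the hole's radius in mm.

A is a house frame. The house frame has a circular hole through its front wall. The hole's radius is 548 mm.

The subtracted cylinder has r = 548 mm.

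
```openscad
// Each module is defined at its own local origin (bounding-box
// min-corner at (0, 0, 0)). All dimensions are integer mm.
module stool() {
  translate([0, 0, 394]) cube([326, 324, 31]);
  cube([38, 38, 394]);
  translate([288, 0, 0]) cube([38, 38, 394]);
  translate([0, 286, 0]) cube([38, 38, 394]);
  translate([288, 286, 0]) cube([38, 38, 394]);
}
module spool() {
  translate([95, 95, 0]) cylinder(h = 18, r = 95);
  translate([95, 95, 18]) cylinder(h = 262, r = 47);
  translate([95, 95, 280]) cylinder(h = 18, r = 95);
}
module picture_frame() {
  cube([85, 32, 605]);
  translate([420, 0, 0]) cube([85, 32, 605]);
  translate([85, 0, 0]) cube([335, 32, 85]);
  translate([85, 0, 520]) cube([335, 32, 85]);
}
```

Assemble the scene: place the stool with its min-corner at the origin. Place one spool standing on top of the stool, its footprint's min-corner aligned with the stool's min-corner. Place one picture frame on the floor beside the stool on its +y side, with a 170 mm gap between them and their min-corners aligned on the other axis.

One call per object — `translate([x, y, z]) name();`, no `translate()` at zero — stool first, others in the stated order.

stool();
translate([0, 0, 425]) spool();
translate([0, 494, 0]) picture_frame();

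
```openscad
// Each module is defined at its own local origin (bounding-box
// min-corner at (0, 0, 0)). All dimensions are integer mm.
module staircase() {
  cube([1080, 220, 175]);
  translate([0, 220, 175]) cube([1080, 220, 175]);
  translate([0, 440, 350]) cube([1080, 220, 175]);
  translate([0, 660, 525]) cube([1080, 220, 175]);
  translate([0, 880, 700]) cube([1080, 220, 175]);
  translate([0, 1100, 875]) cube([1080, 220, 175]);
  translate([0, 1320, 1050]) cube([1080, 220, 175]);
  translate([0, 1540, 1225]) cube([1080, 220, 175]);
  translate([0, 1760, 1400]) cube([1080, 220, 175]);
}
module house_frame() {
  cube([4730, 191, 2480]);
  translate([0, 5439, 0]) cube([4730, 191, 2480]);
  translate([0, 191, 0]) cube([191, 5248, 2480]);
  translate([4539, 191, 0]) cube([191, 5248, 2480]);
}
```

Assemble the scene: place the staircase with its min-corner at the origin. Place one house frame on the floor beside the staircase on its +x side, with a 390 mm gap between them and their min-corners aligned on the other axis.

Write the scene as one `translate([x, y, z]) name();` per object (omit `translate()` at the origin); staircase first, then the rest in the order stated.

staircase();
translate([1470, 0, 0]) house_frame();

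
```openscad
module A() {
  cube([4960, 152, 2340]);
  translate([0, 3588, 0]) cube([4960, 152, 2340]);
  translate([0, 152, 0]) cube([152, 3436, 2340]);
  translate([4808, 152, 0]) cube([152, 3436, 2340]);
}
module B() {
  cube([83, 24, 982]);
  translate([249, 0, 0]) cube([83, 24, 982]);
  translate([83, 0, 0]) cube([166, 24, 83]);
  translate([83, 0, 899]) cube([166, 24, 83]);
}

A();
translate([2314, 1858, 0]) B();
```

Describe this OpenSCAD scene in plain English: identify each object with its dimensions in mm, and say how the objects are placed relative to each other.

A is the wall frame of a small rectangular building: four walls, each 2340 mm tall and 152 mm thick, enclosing a footprint 4960 mm (x) by 3740 mm (y) outside-to-outside, with no floor or roof. The front and back walls (the −y and +y sides) span the full width; the two side walls fit between them.

B is a picture frame with a 166×816 mm rectangular opening (x by z) and a uniform 83 mm border on every side. Frame depth is 24 mm along y. It is built from two vertical stiles running the full outside height and two horizontal rails spanning the gap between the stiles.

The picture frame sits inside the house frame, centred.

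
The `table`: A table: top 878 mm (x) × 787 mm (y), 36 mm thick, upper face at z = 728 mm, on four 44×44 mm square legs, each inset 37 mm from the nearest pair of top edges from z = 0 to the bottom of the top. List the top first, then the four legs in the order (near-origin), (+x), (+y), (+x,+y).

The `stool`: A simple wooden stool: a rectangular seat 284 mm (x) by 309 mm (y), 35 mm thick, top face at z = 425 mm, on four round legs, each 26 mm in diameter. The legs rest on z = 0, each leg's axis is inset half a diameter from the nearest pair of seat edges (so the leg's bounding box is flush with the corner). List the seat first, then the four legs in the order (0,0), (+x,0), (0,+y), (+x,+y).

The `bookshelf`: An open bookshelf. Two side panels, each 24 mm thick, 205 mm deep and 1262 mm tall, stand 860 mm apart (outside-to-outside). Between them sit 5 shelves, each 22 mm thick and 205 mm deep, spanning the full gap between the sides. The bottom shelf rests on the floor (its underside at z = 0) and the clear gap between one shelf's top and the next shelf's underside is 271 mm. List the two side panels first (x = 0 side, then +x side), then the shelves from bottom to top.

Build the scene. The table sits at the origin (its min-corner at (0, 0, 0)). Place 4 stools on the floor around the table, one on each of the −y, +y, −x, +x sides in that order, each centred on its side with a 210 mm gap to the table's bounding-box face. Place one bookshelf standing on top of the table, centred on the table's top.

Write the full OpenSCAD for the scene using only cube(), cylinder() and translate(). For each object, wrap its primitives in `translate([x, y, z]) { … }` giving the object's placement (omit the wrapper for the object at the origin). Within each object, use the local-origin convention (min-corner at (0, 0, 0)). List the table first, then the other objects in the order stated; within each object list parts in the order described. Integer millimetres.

translate([0, 0, 692]) cube([878, 787, 36]);
translate([37, 37, 0]) cube([44, 44, 692]);
translate([797, 37, 0]) cube([44, 44, 692]);
translate([37, 706, 0]) cube([44, 44, 692]);
translate([797, 706, 0]) cube([44, 44, 692]);
translate([297, -519, 0]) {
  translate([0, 0, 390]) cube([284, 309, 35]);
  translate([13, 13, 0]) cylinder(h = 390, r = 13);
  translate([271, 13, 0]) cylinder(h = 390, r = 13);
  translate([13, 296, 0]) cylinder(h = 390, r = 13);
  translate([271, 296, 0]) cylinder(h = 390, r = 13);
}
translate([297, 997, 0]) {
  translate([0, 0, 390]) cube([284, 309, 35]);
  translate([13, 13, 0]) cylinder(h = 390, r = 13);
  translate([271, 13, 0]) cylinder(h = 390, r = 13);
  translate([13, 296, 0]) cylinder(h = 390, r = 13);
  translate([271, 296, 0]) cylinder(h = 390, r = 13);
}
translate([-494, 239, 0]) {
  translate([0, 0, 390]) cube([284, 309, 35]);
  translate([13, 13, 0]) cylinder(h = 390, r = 13);
  translate([271, 13, 0]) cylinder(h = 390, r = 13);
  translate([13, 296, 0]) cylinder(h = 390, r = 13);
  translate([271, 296, 0]) cylinder(h = 390, r = 13);
}
translate([1088, 239, 0]) {
  translate([0, 0, 390]) cube([284, 309, 35]);
  translate([13, 13, 0]) cylinder(h = 390, r = 13);
  translate([271, 13, 0]) cylinder(h = 390, r = 13);
  translate([13, 296, 0]) cylinder(h = 390, r = 13);
  translate([271, 296, 0]) cylinder(h = 390, r = 13);
}
translate([9, 291, 728]) {
  cube([24, 205, 1262]);
  translate([836, 0, 0]) cube([24, 205, 1262]);
  translate([24, 0, 0]) cube([812, 205, 22]);
  translate([24, 0, 293]) cube([812, 205, 22]);
  translate([24, 0, 586]) cube([812, 205, 22]);
  translate([24, 0, 879]) cube([812, 205, 22]);
  translate([24, 0, 1172]) cube([812, 205, 22]);
}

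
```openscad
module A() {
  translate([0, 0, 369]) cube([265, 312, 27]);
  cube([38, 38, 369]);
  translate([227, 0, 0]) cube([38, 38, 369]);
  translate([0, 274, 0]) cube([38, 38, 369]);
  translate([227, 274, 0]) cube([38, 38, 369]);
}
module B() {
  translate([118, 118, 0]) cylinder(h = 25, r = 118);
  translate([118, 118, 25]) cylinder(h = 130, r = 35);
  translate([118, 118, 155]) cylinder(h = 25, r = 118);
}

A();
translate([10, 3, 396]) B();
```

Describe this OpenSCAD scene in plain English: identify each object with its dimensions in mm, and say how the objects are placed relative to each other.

A is a four-legged stool. The seat is 265×312 mm, 27 mm thick, top at z = 396 mm. It stands on four square legs, each 38×38 mm in cross-section, from z = 0 to the seat underside, each flush with a corner of the seat.

B is a spool: two coaxial disc flanges of radius 118 mm and thickness 25 mm, joined by a core cylinder of radius 35 mm and height 130 mm. The lower flange rests on z = 0 and the three cylinders share a vertical axis.

The spool is on top of the stool.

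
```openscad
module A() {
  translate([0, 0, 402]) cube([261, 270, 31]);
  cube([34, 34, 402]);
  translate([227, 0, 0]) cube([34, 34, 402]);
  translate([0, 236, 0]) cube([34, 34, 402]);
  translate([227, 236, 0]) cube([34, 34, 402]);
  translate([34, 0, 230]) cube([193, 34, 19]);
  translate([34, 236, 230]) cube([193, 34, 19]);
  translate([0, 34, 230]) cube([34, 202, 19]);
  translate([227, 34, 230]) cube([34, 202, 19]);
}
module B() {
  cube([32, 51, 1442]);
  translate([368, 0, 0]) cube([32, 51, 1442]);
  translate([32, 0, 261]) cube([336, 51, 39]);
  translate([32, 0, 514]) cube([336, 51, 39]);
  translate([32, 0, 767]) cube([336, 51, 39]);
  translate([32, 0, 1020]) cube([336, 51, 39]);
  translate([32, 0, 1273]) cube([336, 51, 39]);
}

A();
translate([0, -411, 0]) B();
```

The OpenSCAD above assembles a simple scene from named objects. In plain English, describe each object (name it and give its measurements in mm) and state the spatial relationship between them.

A is a four-legged stool. The seat is a 261×270×31 mm slab whose top surface is at z = 433 mm; four square legs, each 34×34 mm in cross-section, run from the floor (z = 0) to the underside of the seat, each flush with a corner of the seat. Four stretchers, 34 mm wide and 19 mm tall, connect adjacent legs with their undersides at z = 230 mm, each running between the inner faces of the legs it joins and aligned with the legs' outer faces on the other axis.

B is a wooden ladder with two side rails of 32×51 mm section and 1442 mm height, set 400 mm apart overall. Between them run 5 rectangular rungs (51 mm deep, 39 mm thick), front faces flush with the rails' −y face. The bottom of the first rung is 261 mm above the floor and each subsequent rung is 253 mm higher than the one below.

The ladder is on the floor beside the stool on its −y side.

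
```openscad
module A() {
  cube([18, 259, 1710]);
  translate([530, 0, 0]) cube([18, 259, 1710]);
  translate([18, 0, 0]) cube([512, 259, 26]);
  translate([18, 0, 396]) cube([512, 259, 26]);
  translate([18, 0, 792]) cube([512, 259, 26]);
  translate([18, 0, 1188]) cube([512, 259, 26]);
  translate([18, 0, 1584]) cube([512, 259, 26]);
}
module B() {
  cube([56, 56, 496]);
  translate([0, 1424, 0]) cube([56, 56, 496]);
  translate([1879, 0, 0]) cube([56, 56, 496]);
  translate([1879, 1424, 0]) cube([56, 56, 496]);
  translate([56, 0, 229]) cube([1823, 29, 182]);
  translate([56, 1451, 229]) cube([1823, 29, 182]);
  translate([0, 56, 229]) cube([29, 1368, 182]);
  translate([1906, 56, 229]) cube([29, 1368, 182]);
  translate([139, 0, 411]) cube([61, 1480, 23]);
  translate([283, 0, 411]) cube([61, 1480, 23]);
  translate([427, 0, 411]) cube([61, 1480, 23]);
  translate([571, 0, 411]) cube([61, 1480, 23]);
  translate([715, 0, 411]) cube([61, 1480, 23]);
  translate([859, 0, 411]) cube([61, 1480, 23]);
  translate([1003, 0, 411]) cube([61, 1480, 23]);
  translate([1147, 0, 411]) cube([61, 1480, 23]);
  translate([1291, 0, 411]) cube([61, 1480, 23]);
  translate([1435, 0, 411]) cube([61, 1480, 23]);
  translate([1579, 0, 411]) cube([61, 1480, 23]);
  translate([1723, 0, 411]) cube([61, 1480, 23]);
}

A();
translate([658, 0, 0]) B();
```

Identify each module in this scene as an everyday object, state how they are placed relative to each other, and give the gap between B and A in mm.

The bed frame's nearest face is 110 mm from the bookshelf's +x face.

A is a bookshelf. B is a bed frame. The bed frame is on the floor beside the bookshelf on its +x side. The gap between the bed frame and the bookshelf is 110 mm.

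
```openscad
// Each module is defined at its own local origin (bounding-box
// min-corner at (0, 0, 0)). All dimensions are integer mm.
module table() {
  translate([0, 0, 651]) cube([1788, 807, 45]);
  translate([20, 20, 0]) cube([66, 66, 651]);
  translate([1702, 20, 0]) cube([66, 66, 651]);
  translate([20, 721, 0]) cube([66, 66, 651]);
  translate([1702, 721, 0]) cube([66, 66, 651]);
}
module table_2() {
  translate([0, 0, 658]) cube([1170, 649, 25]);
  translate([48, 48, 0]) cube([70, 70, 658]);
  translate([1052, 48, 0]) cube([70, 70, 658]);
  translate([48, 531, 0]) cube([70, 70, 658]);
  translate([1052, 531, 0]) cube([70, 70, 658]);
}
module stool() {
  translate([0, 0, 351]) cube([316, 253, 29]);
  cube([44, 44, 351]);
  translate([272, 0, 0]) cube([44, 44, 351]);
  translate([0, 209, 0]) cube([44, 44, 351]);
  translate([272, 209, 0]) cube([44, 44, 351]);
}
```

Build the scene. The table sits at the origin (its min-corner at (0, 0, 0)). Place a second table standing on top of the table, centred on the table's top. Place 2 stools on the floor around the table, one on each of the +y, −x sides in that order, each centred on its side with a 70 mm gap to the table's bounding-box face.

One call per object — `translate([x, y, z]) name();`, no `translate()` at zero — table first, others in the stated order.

table();
translate([309, 79, 696]) table_2();
translate([736, 877, 0]) stool();
translate([-386, 277, 0]) stool();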